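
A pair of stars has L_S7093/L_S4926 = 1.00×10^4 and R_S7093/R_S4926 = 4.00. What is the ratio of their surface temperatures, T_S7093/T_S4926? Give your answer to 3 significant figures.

L ∝ R²T⁴ gives T ∝ (L/R²)^(1/4), so
T_S7093/T_S4926 = (1.00×10^4 / 4.00²)^(1/4) = (625.0)^(1/4) = 5.000.

5.00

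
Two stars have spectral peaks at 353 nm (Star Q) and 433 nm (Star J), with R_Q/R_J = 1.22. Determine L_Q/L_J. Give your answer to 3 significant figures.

3.37

Wien's law gives T ∝ 1/λ_max, so T_Q/T_J = λ_J/λ_Q = 433/353 = 1.227.
Then L ∝ R²T⁴ gives L_Q/L_J = (1.22)² × (1.227)⁴ = 1.488 × 2.264 = 3.370.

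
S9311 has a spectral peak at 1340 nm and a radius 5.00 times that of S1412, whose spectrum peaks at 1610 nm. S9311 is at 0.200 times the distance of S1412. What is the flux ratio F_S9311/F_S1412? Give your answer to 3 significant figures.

1.30×10^3

Wien's law: T_S9311/T_S1412 = λ_S1412/λ_S9311 = 1610/1340 = 1.201.
L_S9311/L_S1412 = (R_S9311/R_S1412)²(T_S9311/T_S1412)⁴ = (5.00)²(1.201)⁴ = 52.10.
F_S9311/F_S1412 = (L_S9311/L_S1412)/(d_S9311/d_S1412)² = 52.10/(0.200)² = 1302.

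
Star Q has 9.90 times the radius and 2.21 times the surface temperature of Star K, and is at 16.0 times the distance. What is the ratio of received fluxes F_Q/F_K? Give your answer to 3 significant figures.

L_Q/L_K = (R_Q/R_K)²(T_Q/T_K)⁴ = (9.90)² × (2.21)⁴ = 2338.
F_Q/F_K = (L_Q/L_K)/(d_Q/d_K)² = 2338 / (16.0)² = 9.133.

9.13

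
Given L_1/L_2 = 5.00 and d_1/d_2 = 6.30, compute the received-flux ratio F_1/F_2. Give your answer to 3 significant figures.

F = L/(4πd²), so F_1/F_2 = (L_1/L_2) / (d_1/d_2)²
= 5.00 / (6.30)² = 5.00 / 39.69 = 0.1260.

0.126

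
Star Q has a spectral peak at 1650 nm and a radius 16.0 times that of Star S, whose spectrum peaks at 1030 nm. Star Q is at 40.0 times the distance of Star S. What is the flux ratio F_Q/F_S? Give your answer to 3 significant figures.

Wien's law: T_Q/T_S = λ_S/λ_Q = 1030/1650 = 0.6242.
L_Q/L_S = (R_Q/R_S)²(T_Q/T_S)⁴ = (16.0)²(0.6242)⁴ = 38.87.
F_Q/F_S = (L_Q/L_S)/(d_Q/d_S)² = 38.87/(40.0)² = 0.02430.

0.0243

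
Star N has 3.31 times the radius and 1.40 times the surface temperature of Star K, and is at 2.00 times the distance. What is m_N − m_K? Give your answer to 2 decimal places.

L_N/L_K = (3.31)²(1.40)⁴ = 42.09.
F_N/F_K = (L_N/L_K)/(d_N/d_K)² = 42.09/4.000 = 10.52.
m_N − m_K = −2.5 log₁₀(10.52) = -2.56.

-2.56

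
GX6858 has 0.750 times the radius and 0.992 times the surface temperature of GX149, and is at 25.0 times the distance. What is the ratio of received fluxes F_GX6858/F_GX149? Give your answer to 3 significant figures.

L_GX6858/L_GX149 = (R_GX6858/R_GX149)²(T_GX6858/T_GX149)⁴ = (0.750)² × (0.992)⁴ = 0.5447.
F_GX6858/F_GX149 = (L_GX6858/L_GX149)/(d_GX6858/d_GX149)² = 0.5447 / (25.0)² = 8.715×10^-4.

8.72×10^-4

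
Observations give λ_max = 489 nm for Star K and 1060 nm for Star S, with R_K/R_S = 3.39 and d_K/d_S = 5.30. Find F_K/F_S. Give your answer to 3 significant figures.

Wien's law: T_K/T_S = λ_S/λ_K = 1060/489 = 2.168.
L_K/L_S = (R_K/R_S)²(T_K/T_S)⁴ = (3.39)²(2.168)⁴ = 253.7.
F_K/F_S = (L_K/L_S)/(d_K/d_S)² = 253.7/(5.30)² = 9.033.

9.03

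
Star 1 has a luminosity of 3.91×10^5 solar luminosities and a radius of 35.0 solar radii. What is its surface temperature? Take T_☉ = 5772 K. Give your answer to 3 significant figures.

T/T_☉ = (L/L_☉)^(1/4) / (R/R_☉)^(1/2)
T = 5772 × (3.91×10^5)^(1/4) / √(35.0) = 5772 × 25.01 / 5.916 = 2.440×10^4 K.

2.44×10^4 K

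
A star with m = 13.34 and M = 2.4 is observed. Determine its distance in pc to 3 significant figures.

m − M = 5 log₁₀(d/10 pc)
13.34 − (2.4) = 10.94 = 5 log₁₀(d/10)
d = 10 × 10^(10.94/5) = 10 × 10^2.188 = 1542 pc.

1.54×10^3 pc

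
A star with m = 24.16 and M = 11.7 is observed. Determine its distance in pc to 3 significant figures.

m − M = 5 log₁₀(d/10 pc)
24.16 − (11.7) = 12.46 = 5 log₁₀(d/10)
d = 10 × 10^(12.46/5) = 10 × 10^2.492 = 3105 pc.

3.10×10^3 pc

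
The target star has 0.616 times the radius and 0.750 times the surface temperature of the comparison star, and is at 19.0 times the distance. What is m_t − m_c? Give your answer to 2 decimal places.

8.70

L_t/L_c = (0.616)²(0.750)⁴ = 0.1201.
F_t/F_c = (L_t/L_c)/(d_t/d_c)² = 0.1201/361.0 = 3.326×10^-4.
m_t − m_c = −2.5 log₁₀(3.326×10^-4) = 8.70.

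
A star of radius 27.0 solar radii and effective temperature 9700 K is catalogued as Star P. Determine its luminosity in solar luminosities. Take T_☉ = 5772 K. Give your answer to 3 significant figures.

5.81×10^3 solar luminosities

L/L_☉ = (R/R_☉)² (T/T_☉)⁴ = (27.0)² × (9700/5772)⁴
       = 729.0 × (1.681)⁴ = 729.0 × 7.976 = 5814.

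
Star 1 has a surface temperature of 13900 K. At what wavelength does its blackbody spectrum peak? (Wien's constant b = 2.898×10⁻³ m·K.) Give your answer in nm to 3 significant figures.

λ_max = b/T = 2.898×10⁻³ / 13900 = 2.08×10^-7 m = 208.5 nm.

208 nm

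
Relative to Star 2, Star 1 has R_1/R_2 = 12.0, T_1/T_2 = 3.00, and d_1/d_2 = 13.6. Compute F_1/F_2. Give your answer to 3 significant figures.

63.1

L_1/L_2 = (R_1/R_2)²(T_1/T_2)⁴ = (12.0)² × (3.00)⁴ = 1.166×10^4.
F_1/F_2 = (L_1/L_2)/(d_1/d_2)² = 1.166×10^4 / (13.6)² = 63.06.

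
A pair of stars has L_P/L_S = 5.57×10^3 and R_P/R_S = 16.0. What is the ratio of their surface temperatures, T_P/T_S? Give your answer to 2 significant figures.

L ∝ R²T⁴ gives T ∝ (L/R²)^(1/4), so
T_P/T_S = (5.57×10^3 / 16.0²)^(1/4) = (21.76)^(1/4) = 2.160.

2.2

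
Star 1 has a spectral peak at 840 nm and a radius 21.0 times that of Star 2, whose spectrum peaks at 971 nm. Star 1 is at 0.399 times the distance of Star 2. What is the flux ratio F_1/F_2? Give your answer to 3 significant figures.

Wien's law: T_1/T_2 = λ_2/λ_1 = 971/840 = 1.156.
L_1/L_2 = (R_1/R_2)²(T_1/T_2)⁴ = (21.0)²(1.156)⁴ = 787.4.
F_1/F_2 = (L_1/L_2)/(d_1/d_2)² = 787.4/(0.399)² = 4946.

4.95×10^3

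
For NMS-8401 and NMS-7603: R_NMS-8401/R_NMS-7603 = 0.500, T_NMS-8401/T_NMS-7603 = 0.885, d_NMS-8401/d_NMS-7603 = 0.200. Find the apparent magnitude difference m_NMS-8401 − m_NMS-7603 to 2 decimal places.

L_NMS-8401/L_NMS-7603 = (0.500)²(0.885)⁴ = 0.1534.
F_NMS-8401/F_NMS-7603 = (L_NMS-8401/L_NMS-7603)/(d_NMS-8401/d_NMS-7603)² = 0.1534/0.04000 = 3.834.
m_NMS-8401 − m_NMS-7603 = −2.5 log₁₀(3.834) = -1.46.

-1.46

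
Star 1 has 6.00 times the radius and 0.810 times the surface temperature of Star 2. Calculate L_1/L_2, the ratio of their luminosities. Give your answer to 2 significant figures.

15

From the Stefan–Boltzmann law, L ∝ R²T⁴, so
L_1/L_2 = (R_1/R_2)² (T_1/T_2)⁴ = (6.00)² × (0.810)⁴ = 36.00 × 0.4305 = 15.50.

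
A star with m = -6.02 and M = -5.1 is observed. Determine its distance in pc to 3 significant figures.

m − M = 5 log₁₀(d/10 pc)
-6.02 − (-5.1) = -0.92 = 5 log₁₀(d/10)
d = 10 × 10^(-0.92/5) = 10 × 10^-0.184 = 6.546 pc.

6.55 pc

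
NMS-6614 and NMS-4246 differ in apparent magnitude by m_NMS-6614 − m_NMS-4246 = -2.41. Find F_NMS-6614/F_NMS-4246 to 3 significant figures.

F_NMS-6614/F_NMS-4246 = 10^(−(m_NMS-6614 − m_NMS-4246)/2.5) = 10^(2.41/2.5) = 10^0.964 = 9.204.

9.20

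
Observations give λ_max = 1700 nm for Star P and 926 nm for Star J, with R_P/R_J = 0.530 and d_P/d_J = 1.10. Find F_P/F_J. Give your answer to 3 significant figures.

0.0204

Wien's law: T_P/T_J = λ_J/λ_P = 926/1700 = 0.5447.
L_P/L_J = (R_P/R_J)²(T_P/T_J)⁴ = (0.530)²(0.5447)⁴ = 0.02473.
F_P/F_J = (L_P/L_J)/(d_P/d_J)² = 0.02473/(1.10)² = 0.02044.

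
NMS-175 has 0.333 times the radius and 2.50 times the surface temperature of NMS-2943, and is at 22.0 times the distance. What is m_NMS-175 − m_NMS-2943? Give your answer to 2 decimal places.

5.12

L_NMS-175/L_NMS-2943 = (0.333)²(2.50)⁴ = 4.332.
F_NMS-175/F_NMS-2943 = (L_NMS-175/L_NMS-2943)/(d_NMS-175/d_NMS-2943)² = 4.332/484.0 = 0.008950.
m_NMS-175 − m_NMS-2943 = −2.5 log₁₀(0.008950) = 5.12.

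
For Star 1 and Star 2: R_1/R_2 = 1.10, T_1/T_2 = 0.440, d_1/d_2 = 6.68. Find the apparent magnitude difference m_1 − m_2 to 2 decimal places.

7.48

L_1/L_2 = (1.10)²(0.440)⁴ = 0.04535.
F_1/F_2 = (L_1/L_2)/(d_1/d_2)² = 0.04535/44.62 = 0.001016.
m_1 − m_2 = −2.5 log₁₀(0.001016) = 7.48.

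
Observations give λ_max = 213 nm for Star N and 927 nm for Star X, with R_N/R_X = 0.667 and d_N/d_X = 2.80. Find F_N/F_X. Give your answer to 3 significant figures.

20.4

Wien's law: T_N/T_X = λ_X/λ_N = 927/213 = 4.352.
L_N/L_X = (R_N/R_X)²(T_N/T_X)⁴ = (0.667)²(4.352)⁴ = 159.6.
F_N/F_X = (L_N/L_X)/(d_N/d_X)² = 159.6/(2.80)² = 20.36.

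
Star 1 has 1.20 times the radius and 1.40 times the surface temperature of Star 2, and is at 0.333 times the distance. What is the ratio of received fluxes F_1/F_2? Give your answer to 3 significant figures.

L_1/L_2 = (R_1/R_2)²(T_1/T_2)⁴ = (1.20)² × (1.40)⁴ = 5.532.
F_1/F_2 = (L_1/L_2)/(d_1/d_2)² = 5.532 / (0.333)² = 49.89.

49.9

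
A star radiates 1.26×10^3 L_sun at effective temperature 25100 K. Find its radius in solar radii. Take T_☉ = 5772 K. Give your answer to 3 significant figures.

1.88 solar radii

R/R_☉ = √(L/L_☉) / (T/T_☉)² = √(1.26×10^3) / (4.349)²
       = 35.50 / 18.91 = 1.877.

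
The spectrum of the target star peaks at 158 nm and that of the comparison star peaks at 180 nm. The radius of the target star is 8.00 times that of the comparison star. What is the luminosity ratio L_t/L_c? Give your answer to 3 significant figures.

108

Wien's law gives T ∝ 1/λ_max, so T_t/T_c = λ_c/λ_t = 180/158 = 1.139.
Then L ∝ R²T⁴ gives L_t/L_c = (8.00)² × (1.139)⁴ = 64.00 × 1.684 = 107.8.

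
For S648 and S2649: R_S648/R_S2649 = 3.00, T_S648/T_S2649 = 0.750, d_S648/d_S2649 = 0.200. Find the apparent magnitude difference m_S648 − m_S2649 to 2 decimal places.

L_S648/L_S2649 = (3.00)²(0.750)⁴ = 2.848.
F_S648/F_S2649 = (L_S648/L_S2649)/(d_S648/d_S2649)² = 2.848/0.04000 = 71.19.
m_S648 − m_S2649 = −2.5 log₁₀(71.19) = -4.63.

-4.63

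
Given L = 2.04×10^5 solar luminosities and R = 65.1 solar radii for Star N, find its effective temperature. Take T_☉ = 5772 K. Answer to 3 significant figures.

T/T_☉ = (L/L_☉)^(1/4) / (R/R_☉)^(1/2)
T = 5772 × (2.04×10^5)^(1/4) / √(65.1) = 5772 × 21.25 / 8.068 = 1.520×10^4 K.

1.52×10^4 K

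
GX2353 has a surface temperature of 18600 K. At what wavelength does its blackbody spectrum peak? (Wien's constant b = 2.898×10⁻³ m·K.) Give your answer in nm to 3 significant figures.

λ_max = b/T = 2.898×10⁻³ / 18600 = 1.56×10^-7 m = 155.8 nm.

156 nm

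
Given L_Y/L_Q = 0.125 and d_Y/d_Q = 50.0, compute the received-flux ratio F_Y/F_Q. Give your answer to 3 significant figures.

5.00×10^-5

F = L/(4πd²), so F_Y/F_Q = (L_Y/L_Q) / (d_Y/d_Q)²
= 0.125 / (50.0)² = 0.125 / 2500 = 5.000×10^-5.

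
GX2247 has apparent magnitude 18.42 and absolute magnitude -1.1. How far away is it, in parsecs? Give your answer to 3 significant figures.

m − M = 5 log₁₀(d/10 pc)
18.42 − (-1.1) = 19.52 = 5 log₁₀(d/10)
d = 10 × 10^(19.52/5) = 10 × 10^3.904 = 8.017×10^4 pc.

8.02×10^4 pc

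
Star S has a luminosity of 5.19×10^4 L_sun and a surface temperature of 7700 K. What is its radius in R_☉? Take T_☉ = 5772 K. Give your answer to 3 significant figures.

R/R_☉ = √(L/L_☉) / (T/T_☉)² = √(5.19×10^4) / (1.334)²
       = 227.8 / 1.780 = 128.0.

128 R_☉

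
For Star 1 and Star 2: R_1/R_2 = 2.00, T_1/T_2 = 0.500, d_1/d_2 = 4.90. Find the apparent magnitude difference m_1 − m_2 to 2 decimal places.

4.96

L_1/L_2 = (2.00)²(0.500)⁴ = 0.2500.
F_1/F_2 = (L_1/L_2)/(d_1/d_2)² = 0.2500/24.01 = 0.01041.
m_1 − m_2 = −2.5 log₁₀(0.01041) = 4.96.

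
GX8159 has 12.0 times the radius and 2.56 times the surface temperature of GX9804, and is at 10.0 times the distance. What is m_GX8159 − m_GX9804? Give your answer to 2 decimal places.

L_GX8159/L_GX9804 = (12.0)²(2.56)⁴ = 6185.
F_GX8159/F_GX9804 = (L_GX8159/L_GX9804)/(d_GX8159/d_GX9804)² = 6185/100.0 = 61.85.
m_GX8159 − m_GX9804 = −2.5 log₁₀(61.85) = -4.48.

-4.48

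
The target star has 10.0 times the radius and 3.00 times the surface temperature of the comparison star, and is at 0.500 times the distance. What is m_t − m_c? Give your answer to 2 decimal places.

L_t/L_c = (10.0)²(3.00)⁴ = 8100.
F_t/F_c = (L_t/L_c)/(d_t/d_c)² = 8100/0.2500 = 3.240×10^4.
m_t − m_c = −2.5 log₁₀(3.240×10^4) = -11.28.

-11.28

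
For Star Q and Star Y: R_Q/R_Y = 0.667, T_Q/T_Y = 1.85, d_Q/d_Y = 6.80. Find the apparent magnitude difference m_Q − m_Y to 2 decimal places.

2.37

L_Q/L_Y = (0.667)²(1.85)⁴ = 5.211.
F_Q/F_Y = (L_Q/L_Y)/(d_Q/d_Y)² = 5.211/46.24 = 0.1127.
m_Q − m_Y = −2.5 log₁₀(0.1127) = 2.37.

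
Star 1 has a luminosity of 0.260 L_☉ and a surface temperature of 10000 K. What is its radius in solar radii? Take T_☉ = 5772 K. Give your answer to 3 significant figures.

0.170 solar radii

R/R_☉ = √(L/L_☉) / (T/T_☉)² = √(0.260) / (1.733)²
       = 0.5099 / 3.002 = 0.1699.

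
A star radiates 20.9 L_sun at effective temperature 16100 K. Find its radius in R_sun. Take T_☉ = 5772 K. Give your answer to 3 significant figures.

0.588 R_sun

R/R_☉ = √(L/L_☉) / (T/T_☉)² = √(20.9) / (2.789)²
       = 4.572 / 7.780 = 0.5876.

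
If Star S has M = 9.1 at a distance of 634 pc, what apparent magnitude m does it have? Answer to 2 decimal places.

m = M + 5 log₁₀(d/10 pc) = 9.1 + 5 log₁₀(634/10)
  = 9.1 + 5 × 1.802 = 9.1 + 9.01 = 18.11.

18.11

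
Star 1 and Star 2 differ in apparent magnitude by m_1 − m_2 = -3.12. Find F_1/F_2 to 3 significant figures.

F_1/F_2 = 10^(−(m_1 − m_2)/2.5) = 10^(3.12/2.5) = 10^1.248 = 17.70.

17.7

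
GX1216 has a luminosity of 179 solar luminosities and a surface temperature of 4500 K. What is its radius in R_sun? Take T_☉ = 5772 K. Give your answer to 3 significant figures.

22.0 R_sun

R/R_☉ = √(L/L_☉) / (T/T_☉)² = √(179) / (0.7796)²
       = 13.38 / 0.6078 = 22.01.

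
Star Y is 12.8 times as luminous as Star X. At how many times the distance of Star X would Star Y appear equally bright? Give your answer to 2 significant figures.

Equal flux requires L_Y/d_Y² = L_X/d_X², so d_Y/d_X = √(L_Y/L_X)
= √(12.8) = 3.578.

3.6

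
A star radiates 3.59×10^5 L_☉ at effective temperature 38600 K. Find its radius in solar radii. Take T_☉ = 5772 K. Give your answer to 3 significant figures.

R/R_☉ = √(L/L_☉) / (T/T_☉)² = √(3.59×10^5) / (6.687)²
       = 599.2 / 44.72 = 13.40.

13.4 solar radii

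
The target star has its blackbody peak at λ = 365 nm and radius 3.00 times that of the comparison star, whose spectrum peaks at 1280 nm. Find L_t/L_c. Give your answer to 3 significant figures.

Wien's law gives T ∝ 1/λ_max, so T_t/T_c = λ_c/λ_t = 1280/365 = 3.507.
Then L ∝ R²T⁴ gives L_t/L_c = (3.00)² × (3.507)⁴ = 9.000 × 151.2 = 1361.

1.36×10^3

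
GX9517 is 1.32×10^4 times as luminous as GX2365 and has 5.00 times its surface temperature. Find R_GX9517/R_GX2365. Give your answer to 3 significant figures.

L ∝ R²T⁴ gives R ∝ √L / T², so
R_GX9517/R_GX2365 = √(1.32×10^4) / (5.00)² = 114.9 / 25.00 = 4.596.

4.60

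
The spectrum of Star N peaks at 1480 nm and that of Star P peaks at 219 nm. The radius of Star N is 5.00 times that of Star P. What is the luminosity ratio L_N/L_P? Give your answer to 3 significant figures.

Wien's law gives T ∝ 1/λ_max, so T_N/T_P = λ_P/λ_N = 219/1480 = 0.1480.
Then L ∝ R²T⁴ gives L_N/L_P = (5.00)² × (0.1480)⁴ = 25.00 × 4.794×10^-4 = 0.01199.

0.0120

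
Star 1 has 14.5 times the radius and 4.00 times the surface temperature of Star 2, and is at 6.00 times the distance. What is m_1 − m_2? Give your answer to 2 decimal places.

L_1/L_2 = (14.5)²(4.00)⁴ = 5.382×10^4.
F_1/F_2 = (L_1/L_2)/(d_1/d_2)² = 5.382×10^4/36.00 = 1495.
m_1 − m_2 = −2.5 log₁₀(1495) = -7.94.

-7.94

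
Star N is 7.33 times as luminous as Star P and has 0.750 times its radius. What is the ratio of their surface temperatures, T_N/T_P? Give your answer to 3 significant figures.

L ∝ R²T⁴ gives T ∝ (L/R²)^(1/4), so
T_N/T_P = (7.33 / 0.750²)^(1/4) = (13.03)^(1/4) = 1.900.

1.90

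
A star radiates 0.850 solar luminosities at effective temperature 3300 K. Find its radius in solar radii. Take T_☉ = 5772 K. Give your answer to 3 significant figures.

2.82 solar radii

R/R_☉ = √(L/L_☉) / (T/T_☉)² = √(0.850) / (0.5717)²
       = 0.9220 / 0.3269 = 2.821.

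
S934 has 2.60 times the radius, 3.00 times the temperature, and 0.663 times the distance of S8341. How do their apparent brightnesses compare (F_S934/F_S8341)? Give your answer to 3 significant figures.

1.25×10^3

L_S934/L_S8341 = (R_S934/R_S8341)²(T_S934/T_S8341)⁴ = (2.60)² × (3.00)⁴ = 547.6.
F_S934/F_S8341 = (L_S934/L_S8341)/(d_S934/d_S8341)² = 547.6 / (0.663)² = 1246.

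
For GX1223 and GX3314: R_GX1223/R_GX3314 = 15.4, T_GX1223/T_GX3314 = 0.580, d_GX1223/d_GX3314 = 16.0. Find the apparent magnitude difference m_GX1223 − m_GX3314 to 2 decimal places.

2.45

L_GX1223/L_GX3314 = (15.4)²(0.580)⁴ = 26.84.
F_GX1223/F_GX3314 = (L_GX1223/L_GX3314)/(d_GX1223/d_GX3314)² = 26.84/256.0 = 0.1048.
m_GX1223 − m_GX3314 = −2.5 log₁₀(0.1048) = 2.45.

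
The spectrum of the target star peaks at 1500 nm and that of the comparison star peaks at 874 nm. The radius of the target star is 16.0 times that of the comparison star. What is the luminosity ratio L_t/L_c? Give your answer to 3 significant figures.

29.5

Wien's law gives T ∝ 1/λ_max, so T_t/T_c = λ_c/λ_t = 874/1500 = 0.5827.
Then L ∝ R²T⁴ gives L_t/L_c = (16.0)² × (0.5827)⁴ = 256.0 × 0.1153 = 29.51.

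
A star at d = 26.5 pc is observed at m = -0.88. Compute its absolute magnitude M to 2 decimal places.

M = m − 5 log₁₀(d/10 pc) = -0.88 − 5 log₁₀(26.5/10)
  = -0.88 − 5 × 0.423 = -0.88 − 2.12 = -3.00.

-3.00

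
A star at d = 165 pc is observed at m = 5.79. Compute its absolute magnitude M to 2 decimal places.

M = m − 5 log₁₀(d/10 pc) = 5.79 − 5 log₁₀(165/10)
  = 5.79 − 5 × 1.217 = 5.79 − 6.09 = -0.30.

-0.30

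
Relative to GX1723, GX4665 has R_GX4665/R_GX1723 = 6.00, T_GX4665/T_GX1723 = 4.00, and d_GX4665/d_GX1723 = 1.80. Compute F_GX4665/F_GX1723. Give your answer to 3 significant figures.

L_GX4665/L_GX1723 = (R_GX4665/R_GX1723)²(T_GX4665/T_GX1723)⁴ = (6.00)² × (4.00)⁴ = 9216.
F_GX4665/F_GX1723 = (L_GX4665/L_GX1723)/(d_GX4665/d_GX1723)² = 9216 / (1.80)² = 2844.

2.84×10^3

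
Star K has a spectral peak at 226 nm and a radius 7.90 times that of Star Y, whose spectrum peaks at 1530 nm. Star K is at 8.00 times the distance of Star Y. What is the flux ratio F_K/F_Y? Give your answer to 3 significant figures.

2.05×10^3

Wien's law: T_K/T_Y = λ_Y/λ_K = 1530/226 = 6.770.
L_K/L_Y = (R_K/R_Y)²(T_K/T_Y)⁴ = (7.90)²(6.770)⁴ = 1.311×10^5.
F_K/F_Y = (L_K/L_Y)/(d_K/d_Y)² = 1.311×10^5/(8.00)² = 2048.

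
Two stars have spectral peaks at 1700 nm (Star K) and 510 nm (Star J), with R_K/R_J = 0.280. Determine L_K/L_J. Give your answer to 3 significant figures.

6.35×10^-4

Wien's law gives T ∝ 1/λ_max, so T_K/T_J = λ_J/λ_K = 510/1700 = 0.3000.
Then L ∝ R²T⁴ gives L_K/L_J = (0.280)² × (0.3000)⁴ = 0.07840 × 0.008100 = 6.350×10^-4.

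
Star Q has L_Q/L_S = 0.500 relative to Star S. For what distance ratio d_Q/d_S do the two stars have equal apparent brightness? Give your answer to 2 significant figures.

Equal flux requires L_Q/d_Q² = L_S/d_S², so d_Q/d_S = √(L_Q/L_S)
= √(0.500) = 0.7071.

0.71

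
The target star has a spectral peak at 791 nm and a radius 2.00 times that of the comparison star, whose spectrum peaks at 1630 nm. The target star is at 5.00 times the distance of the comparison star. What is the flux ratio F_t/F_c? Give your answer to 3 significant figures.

2.89

Wien's law: T_t/T_c = λ_c/λ_t = 1630/791 = 2.061.
L_t/L_c = (R_t/R_c)²(T_t/T_c)⁴ = (2.00)²(2.061)⁴ = 72.13.
F_t/F_c = (L_t/L_c)/(d_t/d_c)² = 72.13/(5.00)² = 2.885.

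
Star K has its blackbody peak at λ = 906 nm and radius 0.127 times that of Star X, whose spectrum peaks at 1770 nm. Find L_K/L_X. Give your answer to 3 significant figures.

Wien's law gives T ∝ 1/λ_max, so T_K/T_X = λ_X/λ_K = 1770/906 = 1.954.
Then L ∝ R²T⁴ gives L_K/L_X = (0.127)² × (1.954)⁴ = 0.01613 × 14.57 = 0.2350.

0.235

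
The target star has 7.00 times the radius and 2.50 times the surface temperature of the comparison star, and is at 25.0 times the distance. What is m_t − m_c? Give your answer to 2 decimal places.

-1.22

L_t/L_c = (7.00)²(2.50)⁴ = 1914.
F_t/F_c = (L_t/L_c)/(d_t/d_c)² = 1914/625.0 = 3.062.
m_t − m_c = −2.5 log₁₀(3.062) = -1.22.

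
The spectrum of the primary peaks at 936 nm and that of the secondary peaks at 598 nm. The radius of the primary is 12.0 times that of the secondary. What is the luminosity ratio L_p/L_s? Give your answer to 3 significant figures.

Wien's law gives T ∝ 1/λ_max, so T_p/T_s = λ_s/λ_p = 598/936 = 0.6389.
Then L ∝ R²T⁴ gives L_p/L_s = (12.0)² × (0.6389)⁴ = 144.0 × 0.1666 = 23.99.

24.0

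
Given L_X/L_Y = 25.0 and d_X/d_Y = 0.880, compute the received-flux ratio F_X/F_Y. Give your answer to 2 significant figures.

32

F = L/(4πd²), so F_X/F_Y = (L_X/L_Y) / (d_X/d_Y)²
= 25.0 / (0.880)² = 25.0 / 0.7744 = 32.28.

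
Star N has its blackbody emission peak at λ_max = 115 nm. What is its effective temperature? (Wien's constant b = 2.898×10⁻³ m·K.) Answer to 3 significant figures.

T = b/λ_max = 2.898×10⁻³ / (115×10⁻⁹) = 2.520×10^4 K.

2.52×10^4 K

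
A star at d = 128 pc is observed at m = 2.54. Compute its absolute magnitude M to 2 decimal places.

M = m − 5 log₁₀(d/10 pc) = 2.54 − 5 log₁₀(128/10)
  = 2.54 − 5 × 1.107 = 2.54 − 5.54 = -3.00.

-3.00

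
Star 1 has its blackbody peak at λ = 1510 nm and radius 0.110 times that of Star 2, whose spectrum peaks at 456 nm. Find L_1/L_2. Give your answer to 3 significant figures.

Wien's law gives T ∝ 1/λ_max, so T_1/T_2 = λ_2/λ_1 = 456/1510 = 0.3020.
Then L ∝ R²T⁴ gives L_1/L_2 = (0.110)² × (0.3020)⁴ = 0.01210 × 0.008317 = 1.006×10^-4.

1.01×10^-4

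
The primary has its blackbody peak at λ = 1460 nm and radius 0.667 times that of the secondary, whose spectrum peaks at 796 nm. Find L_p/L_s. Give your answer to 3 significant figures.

Wien's law gives T ∝ 1/λ_max, so T_p/T_s = λ_s/λ_p = 796/1460 = 0.5452.
Then L ∝ R²T⁴ gives L_p/L_s = (0.667)² × (0.5452)⁴ = 0.4449 × 0.08836 = 0.03931.

0.0393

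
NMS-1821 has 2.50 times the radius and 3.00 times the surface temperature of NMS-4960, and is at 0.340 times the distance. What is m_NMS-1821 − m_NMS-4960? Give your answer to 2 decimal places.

-9.10

L_NMS-1821/L_NMS-4960 = (2.50)²(3.00)⁴ = 506.2.
F_NMS-1821/F_NMS-4960 = (L_NMS-1821/L_NMS-4960)/(d_NMS-1821/d_NMS-4960)² = 506.2/0.1156 = 4379.
m_NMS-1821 − m_NMS-4960 = −2.5 log₁₀(4379) = -9.10.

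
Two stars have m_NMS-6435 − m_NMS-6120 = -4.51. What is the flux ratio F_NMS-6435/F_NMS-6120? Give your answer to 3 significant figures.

F_NMS-6435/F_NMS-6120 = 10^(−(m_NMS-6435 − m_NMS-6120)/2.5) = 10^(4.51/2.5) = 10^1.804 = 63.68.

63.7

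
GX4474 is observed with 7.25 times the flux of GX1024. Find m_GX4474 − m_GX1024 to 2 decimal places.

-2.15

m_GX4474 − m_GX1024 = −2.5 log₁₀(F_GX4474/F_GX1024) = −2.5 log₁₀(7.25) = −2.5 × (0.860) = -2.151.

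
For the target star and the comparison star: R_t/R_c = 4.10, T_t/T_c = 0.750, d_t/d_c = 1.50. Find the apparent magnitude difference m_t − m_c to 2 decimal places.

L_t/L_c = (4.10)²(0.750)⁴ = 5.319.
F_t/F_c = (L_t/L_c)/(d_t/d_c)² = 5.319/2.250 = 2.364.
m_t − m_c = −2.5 log₁₀(2.364) = -0.93.

-0.93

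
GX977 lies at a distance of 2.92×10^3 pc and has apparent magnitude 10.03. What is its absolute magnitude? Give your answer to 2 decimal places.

-2.30

M = m − 5 log₁₀(d/10 pc) = 10.03 − 5 log₁₀(2.92×10^3/10)
  = 10.03 − 5 × 2.465 = 10.03 − 12.33 = -2.30.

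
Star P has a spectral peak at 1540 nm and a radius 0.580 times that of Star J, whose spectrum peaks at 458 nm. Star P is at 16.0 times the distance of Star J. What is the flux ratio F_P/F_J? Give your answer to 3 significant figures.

1.03×10^-5

Wien's law: T_P/T_J = λ_J/λ_P = 458/1540 = 0.2974.
L_P/L_J = (R_P/R_J)²(T_P/T_J)⁴ = (0.580)²(0.2974)⁴ = 0.002632.
F_P/F_J = (L_P/L_J)/(d_P/d_J)² = 0.002632/(16.0)² = 1.028×10^-5.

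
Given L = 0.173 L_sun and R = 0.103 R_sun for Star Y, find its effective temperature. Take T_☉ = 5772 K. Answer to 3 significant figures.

T/T_☉ = (L/L_☉)^(1/4) / (R/R_☉)^(1/2)
T = 5772 × (0.173)^(1/4) / √(0.103) = 5772 × 0.6449 / 0.3209 = 1.160×10^4 K.

1.16×10^4 K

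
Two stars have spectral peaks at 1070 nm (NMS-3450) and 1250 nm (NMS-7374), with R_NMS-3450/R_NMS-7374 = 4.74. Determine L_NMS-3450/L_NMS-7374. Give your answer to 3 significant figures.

41.8

Wien's law gives T ∝ 1/λ_max, so T_NMS-3450/T_NMS-7374 = λ_NMS-7374/λ_NMS-3450 = 1250/1070 = 1.168.
Then L ∝ R²T⁴ gives L_NMS-3450/L_NMS-7374 = (4.74)² × (1.168)⁴ = 22.47 × 1.863 = 41.85.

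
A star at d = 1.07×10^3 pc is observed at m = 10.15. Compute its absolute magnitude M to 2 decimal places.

M = m − 5 log₁₀(d/10 pc) = 10.15 − 5 log₁₀(1.07×10^3/10)
  = 10.15 − 5 × 2.029 = 10.15 − 10.15 = 0.00.

0.00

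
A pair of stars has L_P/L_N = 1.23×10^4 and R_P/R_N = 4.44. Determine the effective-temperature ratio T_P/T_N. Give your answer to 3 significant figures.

L ∝ R²T⁴ gives T ∝ (L/R²)^(1/4), so
T_P/T_N = (1.23×10^4 / 4.44²)^(1/4) = (623.9)^(1/4) = 4.998.

5.00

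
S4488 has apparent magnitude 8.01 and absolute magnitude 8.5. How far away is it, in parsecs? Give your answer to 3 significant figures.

m − M = 5 log₁₀(d/10 pc)
8.01 − (8.5) = -0.49 = 5 log₁₀(d/10)
d = 10 × 10^(-0.49/5) = 10 × 10^-0.098 = 7.980 pc.

7.98 pc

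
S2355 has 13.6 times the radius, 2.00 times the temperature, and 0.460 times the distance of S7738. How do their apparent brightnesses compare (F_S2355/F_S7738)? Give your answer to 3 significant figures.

L_S2355/L_S7738 = (R_S2355/R_S7738)²(T_S2355/T_S7738)⁴ = (13.6)² × (2.00)⁴ = 2959.
F_S2355/F_S7738 = (L_S2355/L_S7738)/(d_S2355/d_S7738)² = 2959 / (0.460)² = 1.399×10^4.

1.40×10^4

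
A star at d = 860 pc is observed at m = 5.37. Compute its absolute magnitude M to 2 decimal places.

M = m − 5 log₁₀(d/10 pc) = 5.37 − 5 log₁₀(860/10)
  = 5.37 − 5 × 1.934 = 5.37 − 9.67 = -4.30.

-4.30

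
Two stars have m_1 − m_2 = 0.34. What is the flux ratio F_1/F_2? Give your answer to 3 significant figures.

0.731

F_1/F_2 = 10^(−(m_1 − m_2)/2.5) = 10^(-0.34/2.5) = 10^-0.136 = 0.7311.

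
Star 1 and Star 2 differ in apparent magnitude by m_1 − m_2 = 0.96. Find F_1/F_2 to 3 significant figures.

F_1/F_2 = 10^(−(m_1 − m_2)/2.5) = 10^(-0.96/2.5) = 10^-0.384 = 0.4130.

0.413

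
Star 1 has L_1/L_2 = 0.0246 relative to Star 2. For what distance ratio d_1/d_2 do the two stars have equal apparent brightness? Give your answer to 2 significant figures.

Equal flux requires L_1/d_1² = L_2/d_2², so d_1/d_2 = √(L_1/L_2)
= √(0.0246) = 0.1568.

0.16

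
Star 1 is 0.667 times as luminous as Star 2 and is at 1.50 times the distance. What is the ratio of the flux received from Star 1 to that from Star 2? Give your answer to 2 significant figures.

0.30

F = L/(4πd²), so F_1/F_2 = (L_1/L_2) / (d_1/d_2)²
= 0.667 / (1.50)² = 0.667 / 2.250 = 0.2964.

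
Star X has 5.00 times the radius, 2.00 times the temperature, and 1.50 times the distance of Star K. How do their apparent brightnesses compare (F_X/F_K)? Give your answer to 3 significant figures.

L_X/L_K = (R_X/R_K)²(T_X/T_K)⁴ = (5.00)² × (2.00)⁴ = 400.0.
F_X/F_K = (L_X/L_K)/(d_X/d_K)² = 400.0 / (1.50)² = 177.8.

178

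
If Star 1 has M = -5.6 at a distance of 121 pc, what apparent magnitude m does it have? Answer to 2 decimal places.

-0.19

m = M + 5 log₁₀(d/10 pc) = -5.6 + 5 log₁₀(121/10)
  = -5.6 + 5 × 1.083 = -5.6 + 5.41 = -0.19.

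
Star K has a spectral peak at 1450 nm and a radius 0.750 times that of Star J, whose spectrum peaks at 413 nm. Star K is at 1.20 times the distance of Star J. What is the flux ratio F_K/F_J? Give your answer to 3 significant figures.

Wien's law: T_K/T_J = λ_J/λ_K = 413/1450 = 0.2848.
L_K/L_J = (R_K/R_J)²(T_K/T_J)⁴ = (0.750)²(0.2848)⁴ = 0.003702.
F_K/F_J = (L_K/L_J)/(d_K/d_J)² = 0.003702/(1.20)² = 0.002571.

0.00257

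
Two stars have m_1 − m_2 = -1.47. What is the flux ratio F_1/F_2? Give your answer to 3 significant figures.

F_1/F_2 = 10^(−(m_1 − m_2)/2.5) = 10^(1.47/2.5) = 10^0.588 = 3.873.

3.87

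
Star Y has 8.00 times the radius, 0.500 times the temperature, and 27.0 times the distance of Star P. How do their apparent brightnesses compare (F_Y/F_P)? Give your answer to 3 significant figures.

0.00549

L_Y/L_P = (R_Y/R_P)²(T_Y/T_P)⁴ = (8.00)² × (0.500)⁴ = 4.000.
F_Y/F_P = (L_Y/L_P)/(d_Y/d_P)² = 4.000 / (27.0)² = 0.005487.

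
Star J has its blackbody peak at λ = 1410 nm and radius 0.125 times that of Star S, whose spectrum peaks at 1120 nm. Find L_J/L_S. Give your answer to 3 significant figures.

0.00622

Wien's law gives T ∝ 1/λ_max, so T_J/T_S = λ_S/λ_J = 1120/1410 = 0.7943.
Then L ∝ R²T⁴ gives L_J/L_S = (0.125)² × (0.7943)⁴ = 0.01562 × 0.3981 = 0.006220.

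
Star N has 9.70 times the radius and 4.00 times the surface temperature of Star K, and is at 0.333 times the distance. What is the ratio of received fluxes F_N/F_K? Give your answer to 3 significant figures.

L_N/L_K = (R_N/R_K)²(T_N/T_K)⁴ = (9.70)² × (4.00)⁴ = 2.409×10^4.
F_N/F_K = (L_N/L_K)/(d_N/d_K)² = 2.409×10^4 / (0.333)² = 2.172×10^5.

2.17×10^5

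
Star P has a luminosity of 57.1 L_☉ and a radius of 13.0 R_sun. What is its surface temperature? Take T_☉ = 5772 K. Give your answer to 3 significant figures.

T/T_☉ = (L/L_☉)^(1/4) / (R/R_☉)^(1/2)
T = 5772 × (57.1)^(1/4) / √(13.0) = 5772 × 2.749 / 3.606 = 4401 K.

4.40×10^3 K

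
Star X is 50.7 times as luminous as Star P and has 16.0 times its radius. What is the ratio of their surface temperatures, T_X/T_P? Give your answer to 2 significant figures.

0.67

L ∝ R²T⁴ gives T ∝ (L/R²)^(1/4), so
T_X/T_P = (50.7 / 16.0²)^(1/4) = (0.1980)^(1/4) = 0.6671.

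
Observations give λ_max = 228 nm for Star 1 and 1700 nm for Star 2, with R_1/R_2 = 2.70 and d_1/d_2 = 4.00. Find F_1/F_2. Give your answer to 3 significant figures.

Wien's law: T_1/T_2 = λ_2/λ_1 = 1700/228 = 7.456.
L_1/L_2 = (R_1/R_2)²(T_1/T_2)⁴ = (2.70)²(7.456)⁴ = 2.253×10^4.
F_1/F_2 = (L_1/L_2)/(d_1/d_2)² = 2.253×10^4/(4.00)² = 1408.

1.41×10^3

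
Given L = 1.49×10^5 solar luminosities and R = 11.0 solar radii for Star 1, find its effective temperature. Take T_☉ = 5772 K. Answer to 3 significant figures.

3.42×10^4 K

T/T_☉ = (L/L_☉)^(1/4) / (R/R_☉)^(1/2)
T = 5772 × (1.49×10^5)^(1/4) / √(11.0) = 5772 × 19.65 / 3.317 = 3.419×10^4 K.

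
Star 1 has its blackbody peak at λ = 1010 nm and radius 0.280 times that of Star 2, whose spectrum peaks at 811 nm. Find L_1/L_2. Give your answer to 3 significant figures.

0.0326

Wien's law gives T ∝ 1/λ_max, so T_1/T_2 = λ_2/λ_1 = 811/1010 = 0.8030.
Then L ∝ R²T⁴ gives L_1/L_2 = (0.280)² × (0.8030)⁴ = 0.07840 × 0.4157 = 0.03259.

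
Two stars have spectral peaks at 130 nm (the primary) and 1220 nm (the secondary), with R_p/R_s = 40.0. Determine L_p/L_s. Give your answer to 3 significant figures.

1.24×10^7

Wien's law gives T ∝ 1/λ_max, so T_p/T_s = λ_s/λ_p = 1220/130 = 9.385.
Then L ∝ R²T⁴ gives L_p/L_s = (40.0)² × (9.385)⁴ = 1600 × 7757 = 1.241×10^7.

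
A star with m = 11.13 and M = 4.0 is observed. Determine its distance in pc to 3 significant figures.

m − M = 5 log₁₀(d/10 pc)
11.13 − (4.0) = 7.13 = 5 log₁₀(d/10)
d = 10 × 10^(7.13/5) = 10 × 10^1.426 = 266.7 pc.

267 pc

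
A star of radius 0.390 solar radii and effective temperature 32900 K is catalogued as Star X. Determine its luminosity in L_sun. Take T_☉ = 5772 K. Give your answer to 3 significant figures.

L/L_☉ = (R/R_☉)² (T/T_☉)⁴ = (0.390)² × (32900/5772)⁴
       = 0.1521 × (5.700)⁴ = 0.1521 × 1056 = 160.5.

161 L_sun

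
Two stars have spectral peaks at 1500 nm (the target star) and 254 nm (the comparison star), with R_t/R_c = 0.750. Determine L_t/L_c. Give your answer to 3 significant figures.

Wien's law gives T ∝ 1/λ_max, so T_t/T_c = λ_c/λ_t = 254/1500 = 0.1693.
Then L ∝ R²T⁴ gives L_t/L_c = (0.750)² × (0.1693)⁴ = 0.5625 × 8.222×10^-4 = 4.625×10^-4.

4.62×10^-4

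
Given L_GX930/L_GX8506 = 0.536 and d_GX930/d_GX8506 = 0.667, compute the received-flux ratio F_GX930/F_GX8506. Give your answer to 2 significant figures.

F = L/(4πd²), so F_GX930/F_GX8506 = (L_GX930/L_GX8506) / (d_GX930/d_GX8506)²
= 0.536 / (0.667)² = 0.536 / 0.4449 = 1.205.

1.2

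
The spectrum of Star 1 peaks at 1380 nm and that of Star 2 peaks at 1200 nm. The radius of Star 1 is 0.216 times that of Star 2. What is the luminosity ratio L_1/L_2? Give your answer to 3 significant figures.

Wien's law gives T ∝ 1/λ_max, so T_1/T_2 = λ_2/λ_1 = 1200/1380 = 0.8696.
Then L ∝ R²T⁴ gives L_1/L_2 = (0.216)² × (0.8696)⁴ = 0.04666 × 0.5718 = 0.02668.

0.0267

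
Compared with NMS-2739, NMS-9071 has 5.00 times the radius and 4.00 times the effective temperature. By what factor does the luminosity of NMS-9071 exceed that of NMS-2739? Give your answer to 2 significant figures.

From the Stefan–Boltzmann law, L ∝ R²T⁴, so
L_NMS-9071/L_NMS-2739 = (R_NMS-9071/R_NMS-2739)² (T_NMS-9071/T_NMS-2739)⁴ = (5.00)² × (4.00)⁴ = 25.00 × 256.0 = 6400.

6.4×10^3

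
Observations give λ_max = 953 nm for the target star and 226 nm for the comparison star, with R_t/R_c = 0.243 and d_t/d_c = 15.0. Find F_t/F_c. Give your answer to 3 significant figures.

8.30×10^-7

Wien's law: T_t/T_c = λ_c/λ_t = 226/953 = 0.2371.
L_t/L_c = (R_t/R_c)²(T_t/T_c)⁴ = (0.243)²(0.2371)⁴ = 1.868×10^-4.
F_t/F_c = (L_t/L_c)/(d_t/d_c)² = 1.868×10^-4/(15.0)² = 8.300×10^-7.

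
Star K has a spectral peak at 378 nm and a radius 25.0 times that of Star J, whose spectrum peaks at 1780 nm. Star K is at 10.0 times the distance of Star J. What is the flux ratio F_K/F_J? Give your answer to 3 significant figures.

3.07×10^3

Wien's law: T_K/T_J = λ_J/λ_K = 1780/378 = 4.709.
L_K/L_J = (R_K/R_J)²(T_K/T_J)⁴ = (25.0)²(4.709)⁴ = 3.073×10^5.
F_K/F_J = (L_K/L_J)/(d_K/d_J)² = 3.073×10^5/(10.0)² = 3073.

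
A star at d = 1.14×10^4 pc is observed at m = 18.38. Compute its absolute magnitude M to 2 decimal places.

M = m − 5 log₁₀(d/10 pc) = 18.38 − 5 log₁₀(1.14×10^4/10)
  = 18.38 − 5 × 3.057 = 18.38 − 15.28 = 3.10.

3.10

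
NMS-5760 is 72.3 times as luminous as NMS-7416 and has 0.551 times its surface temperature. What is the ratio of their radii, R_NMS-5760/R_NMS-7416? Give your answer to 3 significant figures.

L ∝ R²T⁴ gives R ∝ √L / T², so
R_NMS-5760/R_NMS-7416 = √(72.3) / (0.551)² = 8.503 / 0.3036 = 28.01.

28.0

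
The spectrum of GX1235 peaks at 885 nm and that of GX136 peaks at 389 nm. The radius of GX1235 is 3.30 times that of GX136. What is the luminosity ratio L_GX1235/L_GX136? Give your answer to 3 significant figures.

Wien's law gives T ∝ 1/λ_max, so T_GX1235/T_GX136 = λ_GX136/λ_GX1235 = 389/885 = 0.4395.
Then L ∝ R²T⁴ gives L_GX1235/L_GX136 = (3.30)² × (0.4395)⁴ = 10.89 × 0.03733 = 0.4065.

0.406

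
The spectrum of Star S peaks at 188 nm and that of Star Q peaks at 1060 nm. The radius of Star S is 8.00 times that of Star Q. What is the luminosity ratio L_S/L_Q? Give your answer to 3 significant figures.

6.47×10^4

Wien's law gives T ∝ 1/λ_max, so T_S/T_Q = λ_Q/λ_S = 1060/188 = 5.638.
Then L ∝ R²T⁴ gives L_S/L_Q = (8.00)² × (5.638)⁴ = 64.00 × 1011 = 6.468×10^4.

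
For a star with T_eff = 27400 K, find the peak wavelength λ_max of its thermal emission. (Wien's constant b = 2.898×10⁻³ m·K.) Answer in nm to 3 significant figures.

106 nm

λ_max = b/T = 2.898×10⁻³ / 27400 = 1.06×10^-7 m = 105.8 nm.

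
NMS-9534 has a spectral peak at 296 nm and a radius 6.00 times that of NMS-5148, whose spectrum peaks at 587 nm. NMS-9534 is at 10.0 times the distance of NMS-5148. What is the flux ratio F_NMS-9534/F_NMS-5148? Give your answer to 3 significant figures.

Wien's law: T_NMS-9534/T_NMS-5148 = λ_NMS-5148/λ_NMS-9534 = 587/296 = 1.983.
L_NMS-9534/L_NMS-5148 = (R_NMS-9534/R_NMS-5148)²(T_NMS-9534/T_NMS-5148)⁴ = (6.00)²(1.983)⁴ = 556.8.
F_NMS-9534/F_NMS-5148 = (L_NMS-9534/L_NMS-5148)/(d_NMS-9534/d_NMS-5148)² = 556.8/(10.0)² = 5.568.

5.57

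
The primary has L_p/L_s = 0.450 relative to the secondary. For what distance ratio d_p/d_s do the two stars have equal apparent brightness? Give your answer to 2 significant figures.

0.67

Equal flux requires L_p/d_p² = L_s/d_s², so d_p/d_s = √(L_p/L_s)
= √(0.450) = 0.6708.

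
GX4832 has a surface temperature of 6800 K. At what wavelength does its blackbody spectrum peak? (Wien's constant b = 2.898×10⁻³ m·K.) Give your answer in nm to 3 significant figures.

426 nm

λ_max = b/T = 2.898×10⁻³ / 6800 = 4.26×10^-7 m = 426.2 nm.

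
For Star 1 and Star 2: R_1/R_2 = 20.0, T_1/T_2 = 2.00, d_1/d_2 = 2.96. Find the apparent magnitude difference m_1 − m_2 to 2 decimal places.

L_1/L_2 = (20.0)²(2.00)⁴ = 6400.
F_1/F_2 = (L_1/L_2)/(d_1/d_2)² = 6400/8.762 = 730.5.
m_1 − m_2 = −2.5 log₁₀(730.5) = -7.16.

-7.16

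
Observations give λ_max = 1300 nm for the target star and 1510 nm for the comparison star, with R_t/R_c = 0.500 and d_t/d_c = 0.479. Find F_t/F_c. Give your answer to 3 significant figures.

Wien's law: T_t/T_c = λ_c/λ_t = 1510/1300 = 1.162.
L_t/L_c = (R_t/R_c)²(T_t/T_c)⁴ = (0.500)²(1.162)⁴ = 0.4551.
F_t/F_c = (L_t/L_c)/(d_t/d_c)² = 0.4551/(0.479)² = 1.983.

1.98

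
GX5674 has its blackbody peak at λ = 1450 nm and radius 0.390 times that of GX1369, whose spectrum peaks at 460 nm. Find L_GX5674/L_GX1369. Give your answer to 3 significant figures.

0.00154

Wien's law gives T ∝ 1/λ_max, so T_GX5674/T_GX1369 = λ_GX1369/λ_GX5674 = 460/1450 = 0.3172.
Then L ∝ R²T⁴ gives L_GX5674/L_GX1369 = (0.390)² × (0.3172)⁴ = 0.1521 × 0.01013 = 0.001541.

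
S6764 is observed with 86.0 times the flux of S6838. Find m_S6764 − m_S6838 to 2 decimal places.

-4.84

m_S6764 − m_S6838 = −2.5 log₁₀(F_S6764/F_S6838) = −2.5 log₁₀(86.0) = −2.5 × (1.934) = -4.836.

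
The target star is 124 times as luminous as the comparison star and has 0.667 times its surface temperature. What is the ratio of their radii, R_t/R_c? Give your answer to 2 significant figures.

L ∝ R²T⁴ gives R ∝ √L / T², so
R_t/R_c = √(124) / (0.667)² = 11.14 / 0.4449 = 25.03.

25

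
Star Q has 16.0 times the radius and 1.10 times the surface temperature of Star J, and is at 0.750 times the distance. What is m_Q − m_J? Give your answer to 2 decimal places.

L_Q/L_J = (16.0)²(1.10)⁴ = 374.8.
F_Q/F_J = (L_Q/L_J)/(d_Q/d_J)² = 374.8/0.5625 = 666.3.
m_Q − m_J = −2.5 log₁₀(666.3) = -7.06.

-7.06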